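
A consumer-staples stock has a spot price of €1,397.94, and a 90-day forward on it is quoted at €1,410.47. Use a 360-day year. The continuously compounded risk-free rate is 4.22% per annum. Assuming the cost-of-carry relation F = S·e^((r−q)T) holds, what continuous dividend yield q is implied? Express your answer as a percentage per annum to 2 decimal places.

0.65%

From F = S·e^((r−q)T): (r − q) = ln(F/S)/T
ln(1410.47/1397.94) = ln(1.008963) = 0.008923
(r − q) = 0.008923 / (90/360) = 0.035692
q = r − ln(F/S)/T = 0.0422 − 0.035692 = 0.006508
q = 0.65%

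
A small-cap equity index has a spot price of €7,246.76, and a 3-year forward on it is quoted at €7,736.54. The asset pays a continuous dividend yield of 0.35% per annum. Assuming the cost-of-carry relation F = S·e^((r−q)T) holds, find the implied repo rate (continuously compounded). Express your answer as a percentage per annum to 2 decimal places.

From F = S·e^((r−q)T): (r − q) = ln(F/S)/T
ln(7736.54/7246.76) = ln(1.067586) = 0.065400
(r − q) = 0.065400 / (3) = 0.021800
r = ln(F/S)/T + q = 0.021800 + 0.0035 = 0.025300
r = 2.53%

2.53%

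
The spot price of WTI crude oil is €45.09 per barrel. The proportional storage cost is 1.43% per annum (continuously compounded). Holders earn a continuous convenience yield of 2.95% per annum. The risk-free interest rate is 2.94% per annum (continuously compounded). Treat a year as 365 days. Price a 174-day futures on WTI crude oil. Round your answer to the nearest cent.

€45.40 per barrel

Net carry = r + u − y = 0.0294 + 0.0143 − 0.0295 = 0.0142
F = S·e^((r+u−y)T) = 45.09 · e^(0.0142 × 174/365) = 45.09 · e^0.006769
= 45.09 × 1.006792 = €45.40 per barrel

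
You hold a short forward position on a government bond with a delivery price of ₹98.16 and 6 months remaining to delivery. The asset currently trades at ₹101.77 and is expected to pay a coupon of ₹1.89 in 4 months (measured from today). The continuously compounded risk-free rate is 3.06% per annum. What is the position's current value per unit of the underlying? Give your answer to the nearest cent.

PV(remaining coupons) I = 1.89·e^(−0.0306·4/12) = 1.8708
Current forward F = (S − I)·e^(rT) = (101.77 − 1.8708)·e^(0.0306·6/12) = 99.8992 × 1.015418 = 101.4394
Value (long) = (F − K)·e^(−rT) = (101.4394 − 98.16) × 0.984816 = 3.2296
Short position value = −(long value) = -₹3.23

-₹3.23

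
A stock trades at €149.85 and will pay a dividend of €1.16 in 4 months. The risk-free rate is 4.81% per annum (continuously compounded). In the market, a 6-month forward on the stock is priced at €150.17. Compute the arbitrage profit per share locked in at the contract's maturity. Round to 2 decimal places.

PV(dividends) I = 1.16·e^(−0.0481·4/12) = 1.1415
Fair forward F* = (S − I)·e^(rT) = (149.85 − 1.1415)·e^0.024050 = 148.7085 × 1.024342 = 152.3284
Market €150.17 < fair 152.3284: forward underpriced → reverse cash-and-carry (short the stock, invest proceeds at r, pay the dividends, go long the forward).
Profit at T = |F_mkt − F*| = |150.17 − 152.3284| = €2.16 per share

€2.16 per share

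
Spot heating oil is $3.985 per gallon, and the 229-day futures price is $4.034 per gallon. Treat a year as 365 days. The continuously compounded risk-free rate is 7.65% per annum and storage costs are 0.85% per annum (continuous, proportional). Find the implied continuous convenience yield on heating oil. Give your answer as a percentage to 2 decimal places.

6.55%

F = S·e^((r+u−y)T) ⇒ (r+u−y) = ln(F/S)/T
ln(4.034/3.985) = 0.012221; /T ⇒ 0.019479
y = r + u − ln(F/S)/T = 0.0765 + 0.0085 − 0.019479 = 0.065521
y = 6.55%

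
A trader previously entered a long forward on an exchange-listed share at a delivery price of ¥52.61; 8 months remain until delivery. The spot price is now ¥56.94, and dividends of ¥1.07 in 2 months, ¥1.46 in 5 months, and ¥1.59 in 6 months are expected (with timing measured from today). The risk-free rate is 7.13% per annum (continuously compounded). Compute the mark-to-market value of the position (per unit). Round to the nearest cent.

PV(remaining dividends) I = 1.07·e^(−0.0713·2/12) + 1.46·e^(−0.0713·5/12) + 1.59·e^(−0.0713·6/12) = 4.0089
Current forward F = (S − I)·e^(rT) = (56.94 − 4.0089)·e^(0.0713·8/12) = 52.9311 × 1.048681 = 55.5078
Value (long) = (F − K)·e^(−rT) = (55.5078 − 52.61) × 0.953579 = 2.7633
Value = ¥2.76

¥2.76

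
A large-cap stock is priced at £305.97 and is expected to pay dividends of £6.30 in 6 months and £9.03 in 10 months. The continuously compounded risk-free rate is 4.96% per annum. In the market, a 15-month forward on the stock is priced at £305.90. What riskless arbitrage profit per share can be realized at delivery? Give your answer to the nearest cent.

£3.88 per share

PV(dividends) I = 6.30·e^(−0.0496·6/12) + 9.03·e^(−0.0496·10/12) = 14.8100
Fair forward F* = (S − I)·e^(rT) = (305.97 − 14.8100)·e^0.062000 = 291.1600 × 1.063962 = 309.7832
Market £305.90 < fair 309.7832: forward underpriced → reverse cash-and-carry (short the stock, invest proceeds at r, pay the dividends, go long the forward).
Profit at T = |F_mkt − F*| = |305.90 − 309.7832| = £3.88 per share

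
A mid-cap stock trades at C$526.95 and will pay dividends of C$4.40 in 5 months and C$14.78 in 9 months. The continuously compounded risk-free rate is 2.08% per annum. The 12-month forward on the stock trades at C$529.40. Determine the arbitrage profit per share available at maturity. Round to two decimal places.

PV(dividends) I = 4.40·e^(−0.0208·5/12) + 14.78·e^(−0.0208·9/12) = 18.9133
Fair forward F* = (S − I)·e^(rT) = (526.95 − 18.9133)·e^0.020800 = 508.0367 × 1.021018 = 518.7146
Market C$529.40 > fair 518.7146: forward overpriced → cash-and-carry (borrow at r, buy the stock and collect the dividends, short the forward).
Profit at T = |F_mkt − F*| = |529.40 − 518.7146| = C$10.69 per share

C$10.69 per share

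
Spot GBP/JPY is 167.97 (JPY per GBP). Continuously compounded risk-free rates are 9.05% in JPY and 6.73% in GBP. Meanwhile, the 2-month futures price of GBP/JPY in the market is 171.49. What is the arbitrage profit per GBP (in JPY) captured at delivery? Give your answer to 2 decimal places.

Fair futures: F* = S·e^(carry·T), with carry = (r_JPY − r_GBP) = 0.0905 − 0.0673 = 0.0232
F* = 167.97 · e^(0.0232 × 2/12) = 167.97 · e^0.003867 = 167.97 × 1.003874 = 168.6207
Market 171.49 > fair 168.6207: forward overpriced → cash-and-carry (buy spot, short the forward).
At maturity, profit = |F_mkt − F*| = |171.49 − 168.6207| = 2.87 per GBP (in JPY)

2.87 per GBP (in JPY)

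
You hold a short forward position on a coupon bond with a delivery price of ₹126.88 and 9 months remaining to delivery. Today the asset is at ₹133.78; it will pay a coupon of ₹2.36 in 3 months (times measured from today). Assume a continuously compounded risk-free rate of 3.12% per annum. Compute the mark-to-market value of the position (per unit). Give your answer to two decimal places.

-₹7.49

PV(remaining coupons) I = 2.36·e^(−0.0312·3/12) = 2.3417
Current forward F = (S − I)·e^(rT) = (133.78 − 2.3417)·e^(0.0312·9/12) = 131.4383 × 1.023676 = 134.5502
Value (long) = (F − K)·e^(−rT) = (134.5502 − 126.88) × 0.976872 = 7.4928
Short position value = −(long value) = -₹7.49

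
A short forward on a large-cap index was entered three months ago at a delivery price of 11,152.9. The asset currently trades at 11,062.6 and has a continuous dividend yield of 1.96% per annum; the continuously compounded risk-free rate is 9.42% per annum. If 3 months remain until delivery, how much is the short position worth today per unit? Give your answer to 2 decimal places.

-115.21

Current fair forward for the remaining 3 months: F = S·e^((r − q)·T), (r − q) = 0.0942 − 0.0196 = 0.0746
F = 11062.6 · e^(0.0746 × 3/12) = 11062.6 × 1.01882500 = 11270.8534
Value of long forward = (F − K)·e^(−rT) = (11270.8534 − 11152.9) · e^(−0.0942·3/12)
= 117.9534 × 0.97672514 = 115.21
Short position value = −(long value) = -115.21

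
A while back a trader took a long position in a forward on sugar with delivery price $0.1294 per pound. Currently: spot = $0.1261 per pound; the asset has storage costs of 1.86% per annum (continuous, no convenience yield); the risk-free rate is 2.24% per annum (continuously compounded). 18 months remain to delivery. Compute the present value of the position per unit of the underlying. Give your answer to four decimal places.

Current fair forward for the remaining 18 months: F = S·e^((r + u)·T), (r + u) = 0.0224 + 0.0186 = 0.0410
F = 0.1261 · e^(0.0410 × 18/12) = 0.1261 × 1.063430 = 0.1341
Value of long forward = (F − K)·e^(−rT) = (0.1341 − 0.1294) · e^(−0.0224·18/12)
= 0.0047 × 0.966958 = 0.0045

$0.0045 per pound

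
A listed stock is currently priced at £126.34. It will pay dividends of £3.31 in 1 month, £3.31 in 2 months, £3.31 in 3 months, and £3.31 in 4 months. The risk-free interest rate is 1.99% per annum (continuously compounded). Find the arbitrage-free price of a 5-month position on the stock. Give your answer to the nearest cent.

£114.10

PV(dividends) I = 3.31·e^(−0.0199·1/12) + 3.31·e^(−0.0199·2/12) + 3.31·e^(−0.0199·3/12) + 3.31·e^(−0.0199·4/12)
I = 3.3045 + 3.2990 + 3.2936 + 3.2881 = 13.1852
F = (S − I)·e^(rT) = (126.34 − 13.1852) · e^(0.0199·5/12)
= 113.1548 · e^0.008292 = 113.1548 × 1.008326 = £114.10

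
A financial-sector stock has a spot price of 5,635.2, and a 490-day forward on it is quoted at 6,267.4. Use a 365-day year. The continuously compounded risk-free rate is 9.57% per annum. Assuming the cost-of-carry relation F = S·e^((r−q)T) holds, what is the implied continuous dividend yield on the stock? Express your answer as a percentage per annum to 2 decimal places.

1.65%

From F = S·e^((r−q)T): (r − q) = ln(F/S)/T
ln(6267.4/5635.2) = ln(1.112188) = 0.106329
(r − q) = 0.106329 / (490/365) = 0.079204
q = r − ln(F/S)/T = 0.0957 − 0.079204 = 0.016496
q = 1.65%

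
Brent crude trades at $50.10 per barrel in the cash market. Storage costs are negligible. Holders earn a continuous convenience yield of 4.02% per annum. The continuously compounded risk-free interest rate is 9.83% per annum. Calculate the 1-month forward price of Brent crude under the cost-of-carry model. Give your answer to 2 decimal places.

Net carry = r + u − y = 0.0983 + 0.0000 − 0.0402 = 0.0581
F = S·e^((r+u−y)T) = 50.10 · e^(0.0581 × 1/12) = 50.10 · e^0.004842
= 50.10 × 1.004854 = $50.34 per barrel

$50.34 per barrel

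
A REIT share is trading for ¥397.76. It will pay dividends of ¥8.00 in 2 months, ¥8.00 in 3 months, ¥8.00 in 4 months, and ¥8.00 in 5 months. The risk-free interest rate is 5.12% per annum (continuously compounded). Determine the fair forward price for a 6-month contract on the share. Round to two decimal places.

¥375.73

PV(dividends) I = 8.00·e^(−0.0512·2/12) + 8.00·e^(−0.0512·3/12) + 8.00·e^(−0.0512·4/12) + 8.00·e^(−0.0512·5/12)
I = 7.9320 + 7.8983 + 7.8646 + 7.8311 = 31.5260
F = (S − I)·e^(rT) = (397.76 − 31.5260) · e^(0.0512·6/12)
= 366.2340 · e^0.025600 = 366.2340 × 1.025930 = ¥375.73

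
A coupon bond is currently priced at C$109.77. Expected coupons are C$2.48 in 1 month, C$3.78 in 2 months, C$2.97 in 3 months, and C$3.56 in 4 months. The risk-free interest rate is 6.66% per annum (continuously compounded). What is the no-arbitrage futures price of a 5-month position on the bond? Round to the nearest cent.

PV(coupons) I = 2.48·e^(−0.0666·1/12) + 3.78·e^(−0.0666·2/12) + 2.97·e^(−0.0666·3/12) + 3.56·e^(−0.0666·4/12)
I = 2.4663 + 3.7383 + 2.9210 + 3.4818 = 12.6074
F = (S − I)·e^(rT) = (109.77 − 12.6074) · e^(0.0666·5/12)
= 97.1626 · e^0.027750 = 97.1626 × 1.028139 = C$99.90

C$99.90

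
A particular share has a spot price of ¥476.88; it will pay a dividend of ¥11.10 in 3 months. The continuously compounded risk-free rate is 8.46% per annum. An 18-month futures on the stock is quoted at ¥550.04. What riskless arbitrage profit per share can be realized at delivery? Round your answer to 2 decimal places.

¥20.97 per share

PV(dividends) I = 11.10·e^(−0.0846·3/12) = 10.8677
Fair futures F* = (S − I)·e^(rT) = (476.88 − 10.8677)·e^0.126900 = 466.0123 × 1.135303 = 529.0652
Market ¥550.04 > fair 529.0652: forward overpriced → cash-and-carry (borrow at r, buy the stock and collect the dividends, short the forward).
Profit at T = |F_mkt − F*| = |550.04 − 529.0652| = ¥20.97 per share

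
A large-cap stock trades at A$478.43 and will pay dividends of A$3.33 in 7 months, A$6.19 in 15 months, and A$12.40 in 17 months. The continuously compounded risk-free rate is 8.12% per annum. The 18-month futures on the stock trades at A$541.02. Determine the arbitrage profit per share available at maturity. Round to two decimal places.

PV(dividends) I = 3.33·e^(−0.0812·7/12) + 6.19·e^(−0.0812·15/12) + 12.40·e^(−0.0812·17/12) = 19.8211
Fair futures F* = (S − I)·e^(rT) = (478.43 − 19.8211)·e^0.121800 = 458.6089 × 1.129528 = 518.0116
Market A$541.02 > fair 518.0116: forward overpriced → cash-and-carry (borrow at r, buy the stock and collect the dividends, short the forward).
Profit at T = |F_mkt − F*| = |541.02 − 518.0116| = A$23.01 per share

A$23.01 per share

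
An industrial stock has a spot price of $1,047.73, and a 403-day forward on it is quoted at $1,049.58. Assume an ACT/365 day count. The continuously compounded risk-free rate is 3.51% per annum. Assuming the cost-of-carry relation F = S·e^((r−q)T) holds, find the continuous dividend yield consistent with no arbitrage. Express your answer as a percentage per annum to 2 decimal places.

3.35%

From F = S·e^((r−q)T): (r − q) = ln(F/S)/T
ln(1049.58/1047.73) = ln(1.001766) = 0.001764
(r − q) = 0.001764 / (403/365) = 0.001598
q = r − ln(F/S)/T = 0.0351 − 0.001598 = 0.033502
q = 3.35%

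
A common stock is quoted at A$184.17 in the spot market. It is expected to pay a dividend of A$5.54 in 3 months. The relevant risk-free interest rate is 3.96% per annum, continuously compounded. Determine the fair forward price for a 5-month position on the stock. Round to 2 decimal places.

PV(dividends) I = 5.54·e^(−0.0396·3/12)
I = 5.4854
F = (S − I)·e^(rT) = (184.17 − 5.4854) · e^(0.0396·5/12)
= 178.6846 · e^0.016500 = 178.6846 × 1.016637 = A$181.66

A$181.66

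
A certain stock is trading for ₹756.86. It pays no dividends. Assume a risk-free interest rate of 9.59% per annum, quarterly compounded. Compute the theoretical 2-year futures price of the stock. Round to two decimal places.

F = S · (1+r/4)^(4T)
= 756.86 × 1.208690
F = ₹914.81

₹914.81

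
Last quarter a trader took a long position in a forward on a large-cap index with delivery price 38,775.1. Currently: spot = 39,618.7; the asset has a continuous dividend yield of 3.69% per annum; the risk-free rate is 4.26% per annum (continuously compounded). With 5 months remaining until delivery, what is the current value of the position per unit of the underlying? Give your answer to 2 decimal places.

Current fair forward for the remaining 5 months: F = S·e^((r − q)·T), (r − q) = 0.0426 − 0.0369 = 0.0057
F = 39618.7 · e^(0.0057 × 5/12) = 39618.7 × 1.00237782 = 39712.9061
Value of long forward = (F − K)·e^(−rT) = (39712.9061 − 38775.1) · e^(−0.0426·5/12)
= 937.8061 × 0.98240660 = 921.31

921.31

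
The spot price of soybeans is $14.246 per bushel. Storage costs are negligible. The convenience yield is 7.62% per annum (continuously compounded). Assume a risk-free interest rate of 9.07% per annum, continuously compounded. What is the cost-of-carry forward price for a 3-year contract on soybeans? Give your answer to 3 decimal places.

Net carry = r + u − y = 0.0907 + 0.0000 − 0.0762 = 0.0145
F = S·e^((r+u−y)T) = 14.246 · e^(0.0145 × 3) = 14.246 · e^0.043500
= 14.246 × 1.044460 = $14.879 per bushel

$14.879 per bushel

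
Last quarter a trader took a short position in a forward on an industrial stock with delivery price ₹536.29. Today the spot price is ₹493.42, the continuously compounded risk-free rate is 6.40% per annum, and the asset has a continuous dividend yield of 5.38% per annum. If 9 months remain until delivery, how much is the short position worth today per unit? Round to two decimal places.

Current fair forward for the remaining 9 months: F = S·e^((r − q)·T), (r − q) = 0.0640 − 0.0538 = 0.0102
F = 493.42 · e^(0.0102 × 9/12) = 493.42 × 1.007679 = 497.2090
Value of long forward = (F − K)·e^(−rT) = (497.2090 − 536.29) · e^(−0.0640·9/12)
= -39.0810 × 0.953134 = -37.25
Short position value = −(long value) = ₹37.25

₹37.25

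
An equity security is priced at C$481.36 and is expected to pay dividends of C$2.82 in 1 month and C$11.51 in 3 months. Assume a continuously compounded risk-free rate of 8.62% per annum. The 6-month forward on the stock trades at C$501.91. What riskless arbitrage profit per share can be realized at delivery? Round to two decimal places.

C$14.03 per share

PV(dividends) I = 2.82·e^(−0.0862·1/12) + 11.51·e^(−0.0862·3/12) = 14.0644
Fair forward F* = (S − I)·e^(rT) = (481.36 − 14.0644)·e^0.043100 = 467.2956 × 1.044042 = 487.8762
Market C$501.91 > fair 487.8762: forward overpriced → cash-and-carry (borrow at r, buy the stock and collect the dividends, short the forward).
Profit at T = |F_mkt − F*| = |501.91 − 487.8762| = C$14.03 per share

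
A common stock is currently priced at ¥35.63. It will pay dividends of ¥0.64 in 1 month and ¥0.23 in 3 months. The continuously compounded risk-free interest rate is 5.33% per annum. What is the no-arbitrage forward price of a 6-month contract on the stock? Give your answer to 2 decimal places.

¥35.70

PV(dividends) I = 0.64·e^(−0.0533·1/12) + 0.23·e^(−0.0533·3/12)
I = 0.6372 + 0.2270 = 0.8642
F = (S − I)·e^(rT) = (35.63 − 0.8642) · e^(0.0533·6/12)
= 34.7658 · e^0.026650 = 34.7658 × 1.027008 = ¥35.70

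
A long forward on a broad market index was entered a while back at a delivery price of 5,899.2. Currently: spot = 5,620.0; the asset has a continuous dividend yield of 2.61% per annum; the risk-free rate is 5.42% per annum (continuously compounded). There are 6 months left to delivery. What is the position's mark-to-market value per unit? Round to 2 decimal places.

Current fair forward for the remaining 6 months: F = S·e^((r − q)·T), (r − q) = 0.0542 − 0.0261 = 0.0281
F = 5620.0 · e^(0.0281 × 6/12) = 5620.0 × 1.01414917 = 5699.5183
Value of long forward = (F − K)·e^(−rT) = (5699.5183 − 5899.2) · e^(−0.0542·6/12)
= -199.6817 × 0.97326391 = -194.34

-194.34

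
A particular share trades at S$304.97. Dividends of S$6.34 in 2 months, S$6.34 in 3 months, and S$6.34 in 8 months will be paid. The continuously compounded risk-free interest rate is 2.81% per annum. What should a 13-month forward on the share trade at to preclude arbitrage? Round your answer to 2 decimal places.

PV(dividends) I = 6.34·e^(−0.0281·2/12) + 6.34·e^(−0.0281·3/12) + 6.34·e^(−0.0281·8/12)
I = 6.3104 + 6.2956 + 6.2223 = 18.8283
F = (S − I)·e^(rT) = (304.97 − 18.8283) · e^(0.0281·13/12)
= 286.1417 · e^0.030442 = 286.1417 × 1.030910 = S$294.99

S$294.99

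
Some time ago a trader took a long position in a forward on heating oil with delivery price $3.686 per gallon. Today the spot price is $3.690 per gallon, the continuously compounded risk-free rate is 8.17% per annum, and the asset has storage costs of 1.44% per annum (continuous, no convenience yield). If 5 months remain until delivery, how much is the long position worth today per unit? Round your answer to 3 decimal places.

Current fair forward for the remaining 5 months: F = S·e^((r + u)·T), (r + u) = 0.0817 + 0.0144 = 0.0961
F = 3.690 · e^(0.0961 × 5/12) = 3.690 × 1.040854 = 3.8408
Value of long forward = (F − K)·e^(−rT) = (3.8408 − 3.686) · e^(−0.0817·5/12)
= 0.1548 × 0.966531 = 0.150

$0.150 per gallon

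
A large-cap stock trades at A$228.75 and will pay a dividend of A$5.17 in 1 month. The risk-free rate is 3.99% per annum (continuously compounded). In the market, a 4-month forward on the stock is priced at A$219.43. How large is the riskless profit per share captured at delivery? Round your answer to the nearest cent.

A$7.16 per share

PV(dividends) I = 5.17·e^(−0.0399·1/12) = 5.1528
Fair forward F* = (S − I)·e^(rT) = (228.75 − 5.1528)·e^0.013300 = 223.5972 × 1.013389 = 226.5909
Market A$219.43 < fair 226.5909: forward underpriced → reverse cash-and-carry (short the stock, invest proceeds at r, pay the dividends, go long the forward).
Profit at T = |F_mkt − F*| = |219.43 − 226.5909| = A$7.16 per share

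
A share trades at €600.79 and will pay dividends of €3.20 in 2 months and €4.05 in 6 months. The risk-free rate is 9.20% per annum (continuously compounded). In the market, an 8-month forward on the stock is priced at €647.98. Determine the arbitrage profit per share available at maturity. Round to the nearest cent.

€16.65 per share

PV(dividends) I = 3.20·e^(−0.0920·2/12) + 4.05·e^(−0.0920·6/12) = 7.0192
Fair forward F* = (S − I)·e^(rT) = (600.79 − 7.0192)·e^0.061333 = 593.7708 × 1.063253 = 631.3286
Market €647.98 > fair 631.3286: forward overpriced → cash-and-carry (borrow at r, buy the stock and collect the dividends, short the forward).
Profit at T = |F_mkt − F*| = |647.98 − 631.3286| = €16.65 per share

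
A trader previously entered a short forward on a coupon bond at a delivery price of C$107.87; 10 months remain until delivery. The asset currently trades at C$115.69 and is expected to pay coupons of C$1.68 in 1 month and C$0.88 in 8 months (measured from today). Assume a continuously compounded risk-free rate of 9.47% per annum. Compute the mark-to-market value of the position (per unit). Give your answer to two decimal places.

-C$13.51

PV(remaining coupons) I = 1.68·e^(−0.0947·1/12) + 0.88·e^(−0.0947·8/12) = 2.4930
Current forward F = (S − I)·e^(rT) = (115.69 − 2.4930)·e^(0.0947·10/12) = 113.1970 × 1.082114 = 122.4921
Value (long) = (F − K)·e^(−rT) = (122.4921 − 107.87) × 0.924117 = 13.5125
Short position value = −(long value) = -C$13.51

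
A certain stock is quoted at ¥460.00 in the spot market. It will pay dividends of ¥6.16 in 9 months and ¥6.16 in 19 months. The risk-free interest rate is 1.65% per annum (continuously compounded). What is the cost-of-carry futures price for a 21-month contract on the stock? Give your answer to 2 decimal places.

¥461.04

PV(dividends) I = 6.16·e^(−0.0165·9/12) + 6.16·e^(−0.0165·19/12)
I = 6.0842 + 6.0012 = 12.0854
F = (S − I)·e^(rT) = (460.00 − 12.0854) · e^(0.0165·21/12)
= 447.9146 · e^0.028875 = 447.9146 × 1.029296 = ¥461.04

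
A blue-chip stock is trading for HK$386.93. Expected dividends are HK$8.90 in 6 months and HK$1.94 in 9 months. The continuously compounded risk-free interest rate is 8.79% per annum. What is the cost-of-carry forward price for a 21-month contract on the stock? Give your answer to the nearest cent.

PV(dividends) I = 8.90·e^(−0.0879·6/12) + 1.94·e^(−0.0879·9/12)
I = 8.5173 + 1.8162 = 10.3335
F = (S − I)·e^(rT) = (386.93 − 10.3335) · e^(0.0879·21/12)
= 376.5965 · e^0.153825 = 376.5965 × 1.166287 = HK$439.22

HK$439.22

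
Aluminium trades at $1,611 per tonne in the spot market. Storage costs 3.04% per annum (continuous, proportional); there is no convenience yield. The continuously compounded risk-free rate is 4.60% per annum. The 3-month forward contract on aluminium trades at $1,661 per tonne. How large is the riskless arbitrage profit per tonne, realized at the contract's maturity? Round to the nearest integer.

Fair forward: F* = S·e^(carry·T), with carry = (r + u) = 0.0460 + 0.0304 = 0.0764
F* = 1611 · e^(0.0764 × 3/12) = 1611 · e^0.019100 = 1611 × 1.019284 = $1642.0665
Market $1661 > fair $1642.0665: forward overpriced → cash-and-carry (buy spot, short the forward).
At maturity, profit = |F_mkt − F*| = |1661 − 1642.0665| = $19 per tonne

$19 per tonne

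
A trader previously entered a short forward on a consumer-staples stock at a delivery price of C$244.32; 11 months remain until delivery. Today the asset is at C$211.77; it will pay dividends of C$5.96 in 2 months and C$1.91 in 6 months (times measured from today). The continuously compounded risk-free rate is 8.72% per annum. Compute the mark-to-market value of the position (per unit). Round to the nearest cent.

PV(remaining dividends) I = 5.96·e^(−0.0872·2/12) + 1.91·e^(−0.0872·6/12) = 7.7025
Current forward F = (S − I)·e^(rT) = (211.77 − 7.7025)·e^(0.0872·11/12) = 204.0675 × 1.083215 = 221.0490
Value (long) = (F − K)·e^(−rT) = (221.0490 − 244.32) × 0.923178 = -21.4833
Short position value = −(long value) = C$21.48

C$21.48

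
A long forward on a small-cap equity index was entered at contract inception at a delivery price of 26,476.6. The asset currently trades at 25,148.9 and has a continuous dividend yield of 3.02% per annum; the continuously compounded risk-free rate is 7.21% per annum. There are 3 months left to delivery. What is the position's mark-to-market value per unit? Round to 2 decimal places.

Current fair forward for the remaining 3 months: F = S·e^((r − q)·T), (r − q) = 0.0721 − 0.0302 = 0.0419
F = 25148.9 · e^(0.0419 × 3/12) = 25148.9 × 1.01053005 = 25413.7192
Value of long forward = (F − K)·e^(−rT) = (25413.7192 − 26476.6) · e^(−0.0721·3/12)
= -1062.8808 × 0.98213648 = -1043.89

-1043.89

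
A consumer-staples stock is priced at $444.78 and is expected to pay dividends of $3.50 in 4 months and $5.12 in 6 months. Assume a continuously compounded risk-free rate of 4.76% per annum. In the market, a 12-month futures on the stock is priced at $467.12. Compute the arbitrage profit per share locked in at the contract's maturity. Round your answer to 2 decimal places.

$9.51 per share

PV(dividends) I = 3.50·e^(−0.0476·4/12) + 5.12·e^(−0.0476·6/12) = 8.4445
Fair futures F* = (S − I)·e^(rT) = (444.78 − 8.4445)·e^0.047600 = 436.3355 × 1.048751 = 457.6073
Market $467.12 > fair 457.6073: forward overpriced → cash-and-carry (borrow at r, buy the stock and collect the dividends, short the forward).
Profit at T = |F_mkt − F*| = |467.12 − 457.6073| = $9.51 per share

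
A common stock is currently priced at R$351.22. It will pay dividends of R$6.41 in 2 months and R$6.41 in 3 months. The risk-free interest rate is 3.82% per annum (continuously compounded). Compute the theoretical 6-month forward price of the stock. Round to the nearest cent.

PV(dividends) I = 6.41·e^(−0.0382·2/12) + 6.41·e^(−0.0382·3/12)
I = 6.3693 + 6.3491 = 12.7184
F = (S − I)·e^(rT) = (351.22 − 12.7184) · e^(0.0382·6/12)
= 338.5016 · e^0.019100 = 338.5016 × 1.019284 = R$345.03

R$345.03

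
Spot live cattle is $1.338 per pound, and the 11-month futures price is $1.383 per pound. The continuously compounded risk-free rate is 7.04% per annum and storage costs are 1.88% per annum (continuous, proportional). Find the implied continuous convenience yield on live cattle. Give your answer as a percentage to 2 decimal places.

5.31%

F = S·e^((r+u−y)T) ⇒ (r+u−y) = ln(F/S)/T
ln(1.383/1.338) = 0.033079; /T ⇒ 0.036086
y = r + u − ln(F/S)/T = 0.0704 + 0.0188 − 0.036086 = 0.053114
y = 5.31%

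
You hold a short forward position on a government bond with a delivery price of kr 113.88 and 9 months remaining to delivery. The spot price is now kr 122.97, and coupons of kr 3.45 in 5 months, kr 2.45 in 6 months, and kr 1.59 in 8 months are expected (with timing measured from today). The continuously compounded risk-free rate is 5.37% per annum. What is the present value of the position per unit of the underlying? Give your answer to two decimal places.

PV(remaining coupons) I = 3.45·e^(−0.0537·5/12) + 2.45·e^(−0.0537·6/12) + 1.59·e^(−0.0537·8/12) = 7.2928
Current forward F = (S − I)·e^(rT) = (122.97 − 7.2928)·e^(0.0537·9/12) = 115.6772 × 1.041097 = 120.4312
Value (long) = (F − K)·e^(−rT) = (120.4312 − 113.88) × 0.960525 = 6.2926
Short position value = −(long value) = -kr 6.29

-kr 6.29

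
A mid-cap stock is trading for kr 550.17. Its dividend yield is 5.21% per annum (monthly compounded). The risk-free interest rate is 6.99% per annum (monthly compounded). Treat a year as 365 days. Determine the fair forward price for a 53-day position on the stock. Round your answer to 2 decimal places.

kr 551.59

F = S · (1+r/12)^(12T) / (1+q/12)^(12T)
= 550.17 × 1.010172 / 1.007577 = 550.17 × 1.002575
F = kr 551.59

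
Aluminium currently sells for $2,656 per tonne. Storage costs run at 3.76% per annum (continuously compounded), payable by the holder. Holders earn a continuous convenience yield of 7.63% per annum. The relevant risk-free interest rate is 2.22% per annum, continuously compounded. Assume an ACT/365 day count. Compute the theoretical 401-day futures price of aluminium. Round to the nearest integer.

$2,608 per tonne

Net carry = r + u − y = 0.0222 + 0.0376 − 0.0763 = -0.0165
F = S·e^((r+u−y)T) = 2656 · e^(-0.0165 × 401/365) = 2656 · e^-0.018127
= 2656 × 0.982036 = $2,608 per tonne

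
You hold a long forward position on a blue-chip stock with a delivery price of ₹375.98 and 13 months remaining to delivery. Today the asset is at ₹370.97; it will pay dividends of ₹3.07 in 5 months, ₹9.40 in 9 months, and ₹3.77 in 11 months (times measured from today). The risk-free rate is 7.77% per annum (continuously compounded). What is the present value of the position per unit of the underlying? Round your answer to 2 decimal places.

₹9.99

PV(remaining dividends) I = 3.07·e^(−0.0777·5/12) + 9.40·e^(−0.0777·9/12) + 3.77·e^(−0.0777·11/12) = 15.3509
Current forward F = (S − I)·e^(rT) = (370.97 − 15.3509)·e^(0.0777·13/12) = 355.6191 × 1.087819 = 386.8492
Value (long) = (F − K)·e^(−rT) = (386.8492 − 375.98) × 0.919270 = 9.9917
Value = ₹9.99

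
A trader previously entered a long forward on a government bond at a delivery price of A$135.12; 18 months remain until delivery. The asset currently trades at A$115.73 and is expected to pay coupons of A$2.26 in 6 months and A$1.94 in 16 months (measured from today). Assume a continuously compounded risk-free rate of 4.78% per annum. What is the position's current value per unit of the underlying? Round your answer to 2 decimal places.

-A$14.07

PV(remaining coupons) I = 2.26·e^(−0.0478·6/12) + 1.94·e^(−0.0478·16/12) = 4.0268
Current forward F = (S − I)·e^(rT) = (115.73 − 4.0268)·e^(0.0478·18/12) = 111.7032 × 1.074333 = 120.0064
Value (long) = (F − K)·e^(−rT) = (120.0064 − 135.12) × 0.930810 = -14.0679
Value = -A$14.07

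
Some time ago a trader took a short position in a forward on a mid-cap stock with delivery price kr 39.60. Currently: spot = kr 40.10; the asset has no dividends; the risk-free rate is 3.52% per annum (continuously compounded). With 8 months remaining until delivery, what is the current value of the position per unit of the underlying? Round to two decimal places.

Current fair forward for the remaining 8 months: F = S·e^(r·T), r = 0.0352
F = 40.10 · e^(0.0352 × 8/12) = 40.10 × 1.023744 = 41.0521
Value of long forward = (F − K)·e^(−rT) = (41.0521 − 39.60) · e^(−0.0352·8/12)
= 1.4521 × 0.976807 = 1.42
Short position value = −(long value) = -kr 1.42

-kr 1.42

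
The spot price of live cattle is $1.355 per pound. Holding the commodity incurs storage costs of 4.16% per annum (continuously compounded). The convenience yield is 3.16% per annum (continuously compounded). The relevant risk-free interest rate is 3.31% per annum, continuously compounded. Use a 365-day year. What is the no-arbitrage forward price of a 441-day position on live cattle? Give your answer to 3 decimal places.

Net carry = r + u − y = 0.0331 + 0.0416 − 0.0316 = 0.0431
F = S·e^((r+u−y)T) = 1.355 · e^(0.0431 × 441/365) = 1.355 · e^0.052074
= 1.355 × 1.053454 = $1.427 per pound

$1.427 per pound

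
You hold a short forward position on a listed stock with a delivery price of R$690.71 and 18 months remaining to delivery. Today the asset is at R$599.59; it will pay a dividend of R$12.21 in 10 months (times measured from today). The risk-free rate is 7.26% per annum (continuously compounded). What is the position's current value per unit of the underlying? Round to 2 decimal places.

PV(remaining dividends) I = 12.21·e^(−0.0726·10/12) = 11.4932
Current forward F = (S − I)·e^(rT) = (599.59 − 11.4932)·e^(0.0726·18/12) = 588.0968 × 1.115051 = 655.7579
Value (long) = (F − K)·e^(−rT) = (655.7579 − 690.71) × 0.896820 = -31.3457
Short position value = −(long value) = R$31.35

R$31.35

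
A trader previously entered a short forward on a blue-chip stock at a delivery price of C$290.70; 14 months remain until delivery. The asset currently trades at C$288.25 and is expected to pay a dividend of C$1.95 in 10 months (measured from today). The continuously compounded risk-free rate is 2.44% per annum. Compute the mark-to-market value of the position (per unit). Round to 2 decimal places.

-C$3.80

PV(remaining dividends) I = 1.95·e^(−0.0244·10/12) = 1.9108
Current forward F = (S − I)·e^(rT) = (288.25 − 1.9108)·e^(0.0244·14/12) = 286.3392 × 1.028876 = 294.6075
Value (long) = (F − K)·e^(−rT) = (294.6075 − 290.70) × 0.971935 = 3.7978
Short position value = −(long value) = -C$3.80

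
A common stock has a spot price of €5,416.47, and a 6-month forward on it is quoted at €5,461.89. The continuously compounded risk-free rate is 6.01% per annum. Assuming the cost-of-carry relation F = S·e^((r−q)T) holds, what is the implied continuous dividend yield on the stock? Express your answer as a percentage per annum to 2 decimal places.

From F = S·e^((r−q)T): (r − q) = ln(F/S)/T
ln(5461.89/5416.47) = ln(1.008386) = 0.008351
(r − q) = 0.008351 / (6/12) = 0.016702
q = r − ln(F/S)/T = 0.0601 − 0.016702 = 0.043398
q = 4.34%

4.34%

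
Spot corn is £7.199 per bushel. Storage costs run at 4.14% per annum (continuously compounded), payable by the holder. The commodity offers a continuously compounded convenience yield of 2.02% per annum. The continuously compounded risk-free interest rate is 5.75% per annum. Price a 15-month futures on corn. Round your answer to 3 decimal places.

£7.943 per bushel

Net carry = r + u − y = 0.0575 + 0.0414 − 0.0202 = 0.0787
F = S·e^((r+u−y)T) = 7.199 · e^(0.0787 × 15/12) = 7.199 · e^0.098375
= 7.199 × 1.103376 = £7.943 per bushel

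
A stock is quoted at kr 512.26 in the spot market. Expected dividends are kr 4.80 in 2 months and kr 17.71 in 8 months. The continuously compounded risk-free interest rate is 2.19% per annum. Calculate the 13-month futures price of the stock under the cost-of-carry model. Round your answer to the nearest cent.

kr 501.79

PV(dividends) I = 4.80·e^(−0.0219·2/12) + 17.71·e^(−0.0219·8/12)
I = 4.7825 + 17.4533 = 22.2358
F = (S − I)·e^(rT) = (512.26 − 22.2358) · e^(0.0219·13/12)
= 490.0242 · e^0.023725 = 490.0242 × 1.024009 = kr 501.79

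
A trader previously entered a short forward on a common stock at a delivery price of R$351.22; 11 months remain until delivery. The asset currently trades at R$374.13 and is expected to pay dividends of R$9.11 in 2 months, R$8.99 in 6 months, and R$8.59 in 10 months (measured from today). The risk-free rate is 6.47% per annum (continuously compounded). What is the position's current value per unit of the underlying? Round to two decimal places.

PV(remaining dividends) I = 9.11·e^(−0.0647·2/12) + 8.99·e^(−0.0647·6/12) + 8.59·e^(−0.0647·10/12) = 25.8552
Current forward F = (S − I)·e^(rT) = (374.13 − 25.8552)·e^(0.0647·11/12) = 348.2748 × 1.061102 = 369.5551
Value (long) = (F − K)·e^(−rT) = (369.5551 − 351.22) × 0.942416 = 17.2793
Short position value = −(long value) = -R$17.28

-R$17.28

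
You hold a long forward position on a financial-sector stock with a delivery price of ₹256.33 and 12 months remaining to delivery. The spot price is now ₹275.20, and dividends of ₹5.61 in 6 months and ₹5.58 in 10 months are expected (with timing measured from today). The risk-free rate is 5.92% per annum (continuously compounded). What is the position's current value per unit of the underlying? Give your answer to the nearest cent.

PV(remaining dividends) I = 5.61·e^(−0.0592·6/12) + 5.58·e^(−0.0592·10/12) = 10.7578
Current forward F = (S − I)·e^(rT) = (275.20 − 10.7578)·e^(0.0592·12/12) = 264.4422 × 1.060987 = 280.5697
Value (long) = (F − K)·e^(−rT) = (280.5697 − 256.33) × 0.942518 = 22.8464
Value = ₹22.85

₹22.85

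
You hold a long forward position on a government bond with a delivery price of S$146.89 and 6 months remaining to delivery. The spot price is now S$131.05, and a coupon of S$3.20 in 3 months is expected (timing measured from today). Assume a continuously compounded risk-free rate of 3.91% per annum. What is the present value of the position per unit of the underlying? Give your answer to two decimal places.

PV(remaining coupons) I = 3.20·e^(−0.0391·3/12) = 3.1689
Current forward F = (S − I)·e^(rT) = (131.05 − 3.1689)·e^(0.0391·6/12) = 127.8811 × 1.019742 = 130.4057
Value (long) = (F − K)·e^(−rT) = (130.4057 − 146.89) × 0.980640 = -16.1652
Value = -S$16.17

-S$16.17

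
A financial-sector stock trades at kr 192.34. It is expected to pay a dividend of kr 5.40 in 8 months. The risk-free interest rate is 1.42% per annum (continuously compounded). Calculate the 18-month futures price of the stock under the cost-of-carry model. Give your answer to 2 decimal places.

kr 191.02

PV(dividends) I = 5.40·e^(−0.0142·8/12)
I = 5.3491
F = (S − I)·e^(rT) = (192.34 − 5.3491) · e^(0.0142·18/12)
= 186.9909 · e^0.021300 = 186.9909 × 1.021528 = kr 191.02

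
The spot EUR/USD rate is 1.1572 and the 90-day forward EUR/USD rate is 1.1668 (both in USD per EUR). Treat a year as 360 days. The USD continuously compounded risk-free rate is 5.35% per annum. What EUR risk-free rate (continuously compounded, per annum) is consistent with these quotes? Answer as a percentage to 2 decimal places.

2.05%

F = S·e^((r_USD − r_EUR)T) ⇒ r_EUR = r_USD − ln(F/S)/T
ln(1.1668/1.1572) = 0.008262; /(90/360) = 0.033048
r_EUR = 0.0535 − 0.033048 = 0.020452
r_EUR = 2.05%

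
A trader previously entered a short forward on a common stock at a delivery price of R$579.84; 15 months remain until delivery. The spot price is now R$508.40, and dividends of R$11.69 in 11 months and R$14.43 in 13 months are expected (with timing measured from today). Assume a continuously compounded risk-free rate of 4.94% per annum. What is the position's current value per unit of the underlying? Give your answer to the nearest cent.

R$61.57

PV(remaining dividends) I = 11.69·e^(−0.0494·11/12) + 14.43·e^(−0.0494·13/12) = 24.8505
Current forward F = (S − I)·e^(rT) = (508.40 − 24.8505)·e^(0.0494·15/12) = 483.5495 × 1.063696 = 514.3497
Value (long) = (F − K)·e^(−rT) = (514.3497 − 579.84) × 0.940118 = -61.5686
Short position value = −(long value) = R$61.57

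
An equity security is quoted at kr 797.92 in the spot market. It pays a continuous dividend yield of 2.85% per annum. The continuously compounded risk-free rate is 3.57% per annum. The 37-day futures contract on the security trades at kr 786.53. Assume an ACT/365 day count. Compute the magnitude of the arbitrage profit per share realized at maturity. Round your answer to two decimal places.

Fair futures: F* = S·e^(carry·T), with carry = (r − q) = 0.0357 − 0.0285 = 0.0072
F* = 797.92 · e^(0.0072 × 37/365) = 797.92 · e^0.000730 = 797.92 × 1.000730 = kr 798.5025
Market kr 786.53 < fair kr 798.5025: forward underpriced → reverse cash-and-carry (short spot, go long the forward).
At maturity, profit = |F_mkt − F*| = |786.53 − 798.5025| = kr 11.97 per share

kr 11.97 per share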